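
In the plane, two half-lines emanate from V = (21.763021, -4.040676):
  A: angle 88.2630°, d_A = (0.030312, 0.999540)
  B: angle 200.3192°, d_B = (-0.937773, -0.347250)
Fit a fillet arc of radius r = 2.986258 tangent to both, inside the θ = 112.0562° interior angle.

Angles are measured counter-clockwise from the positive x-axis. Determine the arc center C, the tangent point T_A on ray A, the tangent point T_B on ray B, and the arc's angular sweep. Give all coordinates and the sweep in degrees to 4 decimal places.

bisector direction at 144.2911° = (-0.811993,0.583667)
center distance |VC| = r/sin(θ/2) = 2.986258/sin(56.0281°) = 3.600887
C = V + |VC|·bis = (18.8391,-1.9390)
T_A = V + ((C−V)·d_A)·d_A = V + 2.0121·d_A = (21.8240,-2.0295)
T_B = V + ((C−V)·d_B)·d_B = V + 2.0121·d_B = (19.8761,-4.7394)
sweep = 180° − θ = 67.9438°

center=(18.8391,-1.9390) T_A=(21.8240,-2.0295) T_B=(19.8761,-4.7394) sweep=67.9438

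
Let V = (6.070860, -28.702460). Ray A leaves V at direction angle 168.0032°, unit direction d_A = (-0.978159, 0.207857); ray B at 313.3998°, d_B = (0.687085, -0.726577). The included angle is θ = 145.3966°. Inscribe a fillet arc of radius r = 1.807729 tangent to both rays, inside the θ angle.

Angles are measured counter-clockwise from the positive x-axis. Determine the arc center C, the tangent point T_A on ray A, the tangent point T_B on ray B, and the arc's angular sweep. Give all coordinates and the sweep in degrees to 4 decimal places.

center=(5.1443,-30.3537) T_A=(5.5201,-28.5854) T_B=(6.4578,-29.1116) sweep=34.6034

bisector direction at 240.7015° = (-0.489360,-0.872082)
center distance |VC| = r/sin(θ/2) = 1.807729/sin(72.6983°) = 1.893402
C = V + |VC|·bis = (5.1443,-30.3537)
T_A = V + ((C−V)·d_A)·d_A = V + 0.5631·d_A = (5.5201,-28.5854)
T_B = V + ((C−V)·d_B)·d_B = V + 0.5631·d_B = (6.4578,-29.1116)
sweep = 180° − θ = 34.6034°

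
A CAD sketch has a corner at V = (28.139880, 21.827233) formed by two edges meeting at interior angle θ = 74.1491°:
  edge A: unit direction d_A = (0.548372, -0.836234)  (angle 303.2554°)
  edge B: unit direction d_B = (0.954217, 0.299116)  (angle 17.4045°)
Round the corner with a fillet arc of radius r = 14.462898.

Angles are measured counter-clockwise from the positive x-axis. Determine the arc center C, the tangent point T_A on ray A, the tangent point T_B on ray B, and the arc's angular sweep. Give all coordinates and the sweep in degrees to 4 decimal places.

center=(50.7307,13.7519) T_A=(38.6363,5.8208) T_B=(46.4046,27.5526) sweep=105.8509

bisector direction at 340.3299° = (0.941647,-0.336603)
center distance |VC| = r/sin(θ/2) = 14.462898/sin(37.0746°) = 23.990728
C = V + |VC|·bis = (50.7307,13.7519)
T_A = V + ((C−V)·d_A)·d_A = V + 19.1410·d_A = (38.6363,5.8208)
T_B = V + ((C−V)·d_B)·d_B = V + 19.1410·d_B = (46.4046,27.5526)
sweep = 180° − θ = 105.8509°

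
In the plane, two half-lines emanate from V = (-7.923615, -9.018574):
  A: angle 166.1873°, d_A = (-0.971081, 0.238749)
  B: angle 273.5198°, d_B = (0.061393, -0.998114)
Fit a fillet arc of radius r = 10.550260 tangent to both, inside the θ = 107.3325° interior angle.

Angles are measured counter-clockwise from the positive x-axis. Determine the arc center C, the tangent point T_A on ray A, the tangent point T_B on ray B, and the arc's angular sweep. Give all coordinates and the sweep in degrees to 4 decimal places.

bisector direction at 219.8536° = (-0.767685,-0.640827)
center distance |VC| = r/sin(θ/2) = 10.550260/sin(53.6662°) = 13.096487
C = V + |VC|·bis = (-17.9776,-17.4112)
T_A = V + ((C−V)·d_A)·d_A = V + 7.7595·d_A = (-15.4587,-7.1660)
T_B = V + ((C−V)·d_B)·d_B = V + 7.7595·d_B = (-7.4472,-16.7634)
sweep = 180° − θ = 72.6675°

center=(-17.9776,-17.4112) T_A=(-15.4587,-7.1660) T_B=(-7.4472,-16.7634) sweep=72.6675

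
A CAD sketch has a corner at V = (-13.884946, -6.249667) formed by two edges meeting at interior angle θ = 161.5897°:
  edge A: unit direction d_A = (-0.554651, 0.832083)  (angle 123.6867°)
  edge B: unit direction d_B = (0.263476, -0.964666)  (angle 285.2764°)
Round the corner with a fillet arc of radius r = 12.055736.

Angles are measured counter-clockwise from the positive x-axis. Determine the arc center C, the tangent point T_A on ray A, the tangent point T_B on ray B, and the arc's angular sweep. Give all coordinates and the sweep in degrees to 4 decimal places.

bisector direction at 204.4815° = (-0.910095,-0.414400)
center distance |VC| = r/sin(θ/2) = 12.055736/sin(80.7948°) = 12.213017
C = V + |VC|·bis = (-24.9999,-11.3107)
T_A = V + ((C−V)·d_A)·d_A = V + 1.9537·d_A = (-14.9686,-4.6240)
T_B = V + ((C−V)·d_B)·d_B = V + 1.9537·d_B = (-13.3702,-8.1343)
sweep = 180° − θ = 18.4103°

center=(-24.9999,-11.3107) T_A=(-14.9686,-4.6240) T_B=(-13.3702,-8.1343) sweep=18.4103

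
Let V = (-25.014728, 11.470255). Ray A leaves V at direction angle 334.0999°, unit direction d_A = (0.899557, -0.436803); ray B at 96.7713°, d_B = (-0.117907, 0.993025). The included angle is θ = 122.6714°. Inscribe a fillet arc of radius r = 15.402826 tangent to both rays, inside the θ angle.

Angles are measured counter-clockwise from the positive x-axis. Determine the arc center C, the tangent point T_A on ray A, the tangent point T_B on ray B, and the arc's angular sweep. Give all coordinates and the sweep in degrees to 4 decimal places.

bisector direction at 35.4356° = (0.814768,0.579788)
center distance |VC| = r/sin(θ/2) = 15.402826/sin(61.3357°) = 17.554174
C = V + |VC|·bis = (-10.7122,21.6479)
T_A = V + ((C−V)·d_A)·d_A = V + 8.4203·d_A = (-17.4402,7.7922)
T_B = V + ((C−V)·d_B)·d_B = V + 8.4203·d_B = (-26.0075,19.8319)
sweep = 180° − θ = 57.3286°

center=(-10.7122,21.6479) T_A=(-17.4402,7.7922) T_B=(-26.0075,19.8319) sweep=57.3286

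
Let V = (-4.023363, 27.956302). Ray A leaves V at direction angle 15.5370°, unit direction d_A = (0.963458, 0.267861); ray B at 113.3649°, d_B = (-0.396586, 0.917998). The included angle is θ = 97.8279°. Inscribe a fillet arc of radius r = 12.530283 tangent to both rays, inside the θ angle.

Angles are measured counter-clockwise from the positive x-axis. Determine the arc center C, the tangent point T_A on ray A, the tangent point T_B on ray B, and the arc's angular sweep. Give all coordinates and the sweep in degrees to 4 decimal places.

center=(3.1465,42.9552) T_A=(6.5029,30.8828) T_B=(-8.3563,37.9859) sweep=82.1721

bisector direction at 64.4510° = (0.431284,0.902216)
center distance |VC| = r/sin(θ/2) = 12.530283/sin(48.9139°) = 16.624511
C = V + |VC|·bis = (3.1465,42.9552)
T_A = V + ((C−V)·d_A)·d_A = V + 10.9255·d_A = (6.5029,30.8828)
T_B = V + ((C−V)·d_B)·d_B = V + 10.9255·d_B = (-8.3563,37.9859)
sweep = 180° − θ = 82.1721°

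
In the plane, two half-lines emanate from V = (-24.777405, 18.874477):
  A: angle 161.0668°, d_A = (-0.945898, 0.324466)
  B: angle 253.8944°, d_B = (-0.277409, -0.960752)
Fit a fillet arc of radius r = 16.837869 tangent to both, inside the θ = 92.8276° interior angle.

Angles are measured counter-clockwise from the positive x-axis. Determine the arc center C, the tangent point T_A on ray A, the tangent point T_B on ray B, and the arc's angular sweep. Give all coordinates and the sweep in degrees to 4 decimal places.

center=(-45.4004,8.1477) T_A=(-39.9371,24.0746) T_B=(-29.2234,3.4767) sweep=87.1724

bisector direction at 207.4806° = (-0.887167,-0.461448)
center distance |VC| = r/sin(θ/2) = 16.837869/sin(46.4138°) = 23.245875
C = V + |VC|·bis = (-45.4004,8.1477)
T_A = V + ((C−V)·d_A)·d_A = V + 16.0268·d_A = (-39.9371,24.0746)
T_B = V + ((C−V)·d_B)·d_B = V + 16.0268·d_B = (-29.2234,3.4767)
sweep = 180° − θ = 87.1724°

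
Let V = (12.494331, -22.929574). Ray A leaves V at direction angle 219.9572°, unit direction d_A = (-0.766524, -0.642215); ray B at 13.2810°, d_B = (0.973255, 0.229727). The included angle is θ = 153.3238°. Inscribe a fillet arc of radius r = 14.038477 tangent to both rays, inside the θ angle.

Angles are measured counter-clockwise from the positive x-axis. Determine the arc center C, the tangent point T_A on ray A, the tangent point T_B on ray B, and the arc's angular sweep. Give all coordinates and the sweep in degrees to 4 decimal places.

bisector direction at 296.6191° = (0.448057,-0.894005)
center distance |VC| = r/sin(θ/2) = 14.038477/sin(76.6619°) = 14.427653
C = V + |VC|·bis = (18.9587,-35.8280)
T_A = V + ((C−V)·d_A)·d_A = V + 3.3284·d_A = (9.9430,-25.0671)
T_B = V + ((C−V)·d_B)·d_B = V + 3.3284·d_B = (15.7337,-22.1649)
sweep = 180° − θ = 26.6762°

center=(18.9587,-35.8280) T_A=(9.9430,-25.0671) T_B=(15.7337,-22.1649) sweep=26.6762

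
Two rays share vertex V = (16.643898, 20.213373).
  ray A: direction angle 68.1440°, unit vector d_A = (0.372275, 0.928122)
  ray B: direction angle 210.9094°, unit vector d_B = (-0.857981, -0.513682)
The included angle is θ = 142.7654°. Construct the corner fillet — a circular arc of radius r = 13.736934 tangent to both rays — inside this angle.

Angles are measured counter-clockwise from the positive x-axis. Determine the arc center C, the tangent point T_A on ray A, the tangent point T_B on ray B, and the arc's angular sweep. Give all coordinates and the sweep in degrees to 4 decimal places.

bisector direction at 139.5267° = (-0.760709,0.649094)
center distance |VC| = r/sin(θ/2) = 13.736934/sin(71.3827°) = 14.495451
C = V + |VC|·bis = (5.6171,29.6223)
T_A = V + ((C−V)·d_A)·d_A = V + 4.6276·d_A = (18.3666,24.5084)
T_B = V + ((C−V)·d_B)·d_B = V + 4.6276·d_B = (12.6735,17.8363)
sweep = 180° − θ = 37.2346°

center=(5.6171,29.6223) T_A=(18.3666,24.5084) T_B=(12.6735,17.8363) sweep=37.2346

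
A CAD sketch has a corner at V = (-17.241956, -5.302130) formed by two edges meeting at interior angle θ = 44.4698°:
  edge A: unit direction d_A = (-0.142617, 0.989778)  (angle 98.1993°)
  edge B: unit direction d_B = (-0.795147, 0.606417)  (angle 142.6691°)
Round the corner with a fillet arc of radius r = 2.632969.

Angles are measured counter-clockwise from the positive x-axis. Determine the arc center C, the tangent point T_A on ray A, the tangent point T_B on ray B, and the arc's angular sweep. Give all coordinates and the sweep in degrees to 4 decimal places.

center=(-20.7666,0.6972) T_A=(-18.1605,1.0727) T_B=(-22.3632,-1.3964) sweep=135.5302

bisector direction at 120.4342° = (-0.506549,0.862211)
center distance |VC| = r/sin(θ/2) = 2.632969/sin(22.2349°) = 6.958077
C = V + |VC|·bis = (-20.7666,0.6972)
T_A = V + ((C−V)·d_A)·d_A = V + 6.4407·d_A = (-18.1605,1.0727)
T_B = V + ((C−V)·d_B)·d_B = V + 6.4407·d_B = (-22.3632,-1.3964)
sweep = 180° − θ = 135.5302°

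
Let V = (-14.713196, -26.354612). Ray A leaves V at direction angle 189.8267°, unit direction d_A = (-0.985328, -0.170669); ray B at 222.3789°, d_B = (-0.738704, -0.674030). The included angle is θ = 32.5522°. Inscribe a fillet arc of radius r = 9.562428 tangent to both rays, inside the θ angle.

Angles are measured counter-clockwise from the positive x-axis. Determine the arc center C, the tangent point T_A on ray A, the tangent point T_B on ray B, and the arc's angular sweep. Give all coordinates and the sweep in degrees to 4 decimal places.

center=(-45.3523,-41.3664) T_A=(-46.9843,-31.9443) T_B=(-38.9070,-48.4302) sweep=147.4478

bisector direction at 206.1028° = (-0.898006,-0.439983)
center distance |VC| = r/sin(θ/2) = 9.562428/sin(16.2761°) = 34.119077
C = V + |VC|·bis = (-45.3523,-41.3664)
T_A = V + ((C−V)·d_A)·d_A = V + 32.7517·d_A = (-46.9843,-31.9443)
T_B = V + ((C−V)·d_B)·d_B = V + 32.7517·d_B = (-38.9070,-48.4302)
sweep = 180° − θ = 147.4478°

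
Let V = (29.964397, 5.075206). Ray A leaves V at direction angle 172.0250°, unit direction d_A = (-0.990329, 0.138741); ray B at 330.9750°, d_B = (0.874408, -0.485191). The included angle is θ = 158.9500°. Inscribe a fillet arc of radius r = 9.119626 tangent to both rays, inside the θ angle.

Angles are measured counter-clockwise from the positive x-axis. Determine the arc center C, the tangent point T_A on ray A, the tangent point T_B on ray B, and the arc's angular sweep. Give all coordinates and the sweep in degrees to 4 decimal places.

bisector direction at 251.5000° = (-0.317305,-0.948324)
center distance |VC| = r/sin(θ/2) = 9.119626/sin(79.4750°) = 9.275687
C = V + |VC|·bis = (27.0212,-3.7211)
T_A = V + ((C−V)·d_A)·d_A = V + 1.6943·d_A = (28.2864,5.3103)
T_B = V + ((C−V)·d_B)·d_B = V + 1.6943·d_B = (31.4459,4.2531)
sweep = 180° − θ = 21.0500°

center=(27.0212,-3.7211) T_A=(28.2864,5.3103) T_B=(31.4459,4.2531) sweep=21.0500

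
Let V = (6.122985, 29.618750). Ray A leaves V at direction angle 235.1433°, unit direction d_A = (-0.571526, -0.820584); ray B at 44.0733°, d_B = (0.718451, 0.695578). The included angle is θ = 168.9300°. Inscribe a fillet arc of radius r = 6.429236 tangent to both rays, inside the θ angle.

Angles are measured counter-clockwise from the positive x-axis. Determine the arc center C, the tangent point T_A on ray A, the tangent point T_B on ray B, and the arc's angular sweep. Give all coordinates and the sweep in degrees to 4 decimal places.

center=(11.0426,25.4330) T_A=(5.7669,29.1075) T_B=(6.5706,30.0521) sweep=11.0700

bisector direction at 319.6083° = (0.761632,-0.648010)
center distance |VC| = r/sin(θ/2) = 6.429236/sin(84.4650°) = 6.459353
C = V + |VC|·bis = (11.0426,25.4330)
T_A = V + ((C−V)·d_A)·d_A = V + 0.6230·d_A = (5.7669,29.1075)
T_B = V + ((C−V)·d_B)·d_B = V + 0.6230·d_B = (6.5706,30.0521)
sweep = 180° − θ = 11.0700°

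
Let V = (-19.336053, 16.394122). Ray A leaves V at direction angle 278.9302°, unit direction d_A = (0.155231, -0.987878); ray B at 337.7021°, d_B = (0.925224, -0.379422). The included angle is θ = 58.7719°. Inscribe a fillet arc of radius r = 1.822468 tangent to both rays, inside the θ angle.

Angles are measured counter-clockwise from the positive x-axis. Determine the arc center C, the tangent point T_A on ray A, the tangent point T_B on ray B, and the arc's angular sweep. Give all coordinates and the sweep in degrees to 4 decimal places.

bisector direction at 308.3162° = (0.620000,-0.784602)
center distance |VC| = r/sin(θ/2) = 1.822468/sin(29.3860°) = 3.714092
C = V + |VC|·bis = (-17.0333,13.4800)
T_A = V + ((C−V)·d_A)·d_A = V + 3.2362·d_A = (-18.8337,13.1971)
T_B = V + ((C−V)·d_B)·d_B = V + 3.2362·d_B = (-16.3418,15.1662)
sweep = 180° − θ = 121.2281°

center=(-17.0333,13.4800) T_A=(-18.8337,13.1971) T_B=(-16.3418,15.1662) sweep=121.2281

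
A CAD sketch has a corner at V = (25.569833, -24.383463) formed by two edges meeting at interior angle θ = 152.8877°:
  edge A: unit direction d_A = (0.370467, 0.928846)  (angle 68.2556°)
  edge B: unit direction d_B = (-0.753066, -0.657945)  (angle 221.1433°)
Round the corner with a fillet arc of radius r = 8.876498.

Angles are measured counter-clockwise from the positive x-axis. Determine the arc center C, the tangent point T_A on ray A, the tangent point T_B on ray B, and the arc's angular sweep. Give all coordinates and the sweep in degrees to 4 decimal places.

center=(18.1178,-19.1070) T_A=(26.3627,-22.3955) T_B=(23.9581,-25.7916) sweep=27.1123

bisector direction at 144.6994° = (-0.816132,0.577865)
center distance |VC| = r/sin(θ/2) = 8.876498/sin(76.4438°) = 9.130878
C = V + |VC|·bis = (18.1178,-19.1070)
T_A = V + ((C−V)·d_A)·d_A = V + 2.1403·d_A = (26.3627,-22.3955)
T_B = V + ((C−V)·d_B)·d_B = V + 2.1403·d_B = (23.9581,-25.7916)
sweep = 180° − θ = 27.1123°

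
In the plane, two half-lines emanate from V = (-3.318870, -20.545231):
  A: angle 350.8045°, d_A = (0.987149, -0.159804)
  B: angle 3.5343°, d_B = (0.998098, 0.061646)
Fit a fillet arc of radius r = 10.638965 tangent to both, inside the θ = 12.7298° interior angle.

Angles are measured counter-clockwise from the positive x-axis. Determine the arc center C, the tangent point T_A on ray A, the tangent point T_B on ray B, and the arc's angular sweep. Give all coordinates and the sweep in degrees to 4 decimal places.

center=(92.5315,-25.2844) T_A=(90.8314,-35.7867) T_B=(91.8757,-14.6657) sweep=167.2702

bisector direction at 357.1694° = (0.998780,-0.049383)
center distance |VC| = r/sin(θ/2) = 10.638965/sin(6.3649°) = 95.967469
C = V + |VC|·bis = (92.5315,-25.2844)
T_A = V + ((C−V)·d_A)·d_A = V + 95.3759·d_A = (90.8314,-35.7867)
T_B = V + ((C−V)·d_B)·d_B = V + 95.3759·d_B = (91.8757,-14.6657)
sweep = 180° − θ = 167.2702°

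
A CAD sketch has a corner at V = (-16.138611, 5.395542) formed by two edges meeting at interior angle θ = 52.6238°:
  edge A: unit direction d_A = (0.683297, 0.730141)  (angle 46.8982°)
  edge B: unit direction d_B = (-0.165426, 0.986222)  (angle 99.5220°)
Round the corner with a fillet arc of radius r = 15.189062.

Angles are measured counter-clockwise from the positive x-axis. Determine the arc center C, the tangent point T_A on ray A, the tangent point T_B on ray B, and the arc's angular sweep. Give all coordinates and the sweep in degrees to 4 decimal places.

bisector direction at 73.2101° = (0.288863,0.957370)
center distance |VC| = r/sin(θ/2) = 15.189062/sin(26.3119°) = 34.266913
C = V + |VC|·bis = (-6.2402,38.2017)
T_A = V + ((C−V)·d_A)·d_A = V + 30.7167·d_A = (4.8500,27.8230)
T_B = V + ((C−V)·d_B)·d_B = V + 30.7167·d_B = (-21.2200,35.6890)
sweep = 180° − θ = 127.3762°

center=(-6.2402,38.2017) T_A=(4.8500,27.8230) T_B=(-21.2200,35.6890) sweep=127.3762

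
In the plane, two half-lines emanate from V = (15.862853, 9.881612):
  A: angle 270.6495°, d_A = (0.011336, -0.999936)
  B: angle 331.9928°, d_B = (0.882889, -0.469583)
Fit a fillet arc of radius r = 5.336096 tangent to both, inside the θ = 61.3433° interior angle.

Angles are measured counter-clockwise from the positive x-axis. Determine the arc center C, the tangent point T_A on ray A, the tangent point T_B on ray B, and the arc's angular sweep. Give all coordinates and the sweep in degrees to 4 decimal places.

bisector direction at 301.3211° = (0.519834,-0.854267)
center distance |VC| = r/sin(θ/2) = 5.336096/sin(30.6716°) = 10.460525
C = V + |VC|·bis = (21.3006,0.9455)
T_A = V + ((C−V)·d_A)·d_A = V + 8.9971·d_A = (15.9648,0.8850)
T_B = V + ((C−V)·d_B)·d_B = V + 8.9971·d_B = (23.8063,5.6567)
sweep = 180° − θ = 118.6567°

center=(21.3006,0.9455) T_A=(15.9648,0.8850) T_B=(23.8063,5.6567) sweep=118.6567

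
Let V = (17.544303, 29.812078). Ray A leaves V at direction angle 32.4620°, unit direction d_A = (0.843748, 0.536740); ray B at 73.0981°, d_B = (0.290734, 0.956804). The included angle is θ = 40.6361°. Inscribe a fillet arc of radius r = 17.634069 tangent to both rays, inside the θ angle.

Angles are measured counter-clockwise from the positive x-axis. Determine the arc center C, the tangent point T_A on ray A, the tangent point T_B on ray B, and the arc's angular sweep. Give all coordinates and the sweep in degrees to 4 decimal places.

bisector direction at 52.7801° = (0.604876,0.796319)
center distance |VC| = r/sin(θ/2) = 17.634069/sin(20.3180°) = 50.784820
C = V + |VC|·bis = (48.2628,70.2530)
T_A = V + ((C−V)·d_A)·d_A = V + 47.6250·d_A = (57.7278,55.3743)
T_B = V + ((C−V)·d_B)·d_B = V + 47.6250·d_B = (31.3905,75.3798)
sweep = 180° − θ = 139.3639°

center=(48.2628,70.2530) T_A=(57.7278,55.3743) T_B=(31.3905,75.3798) sweep=139.3639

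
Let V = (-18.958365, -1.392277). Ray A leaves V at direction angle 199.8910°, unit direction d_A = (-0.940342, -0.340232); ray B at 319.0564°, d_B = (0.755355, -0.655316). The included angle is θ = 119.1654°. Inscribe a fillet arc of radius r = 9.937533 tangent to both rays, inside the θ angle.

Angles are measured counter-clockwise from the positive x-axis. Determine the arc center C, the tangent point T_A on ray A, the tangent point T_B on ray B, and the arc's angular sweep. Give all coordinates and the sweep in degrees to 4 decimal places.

center=(-21.0636,-12.7220) T_A=(-24.4446,-3.3773) T_B=(-14.5514,-5.2156) sweep=60.8346

bisector direction at 259.4737° = (-0.182687,-0.983171)
center distance |VC| = r/sin(θ/2) = 9.937533/sin(59.5827°) = 11.523637
C = V + |VC|·bis = (-21.0636,-12.7220)
T_A = V + ((C−V)·d_A)·d_A = V + 5.8344·d_A = (-24.4446,-3.3773)
T_B = V + ((C−V)·d_B)·d_B = V + 5.8344·d_B = (-14.5514,-5.2156)
sweep = 180° − θ = 60.8346°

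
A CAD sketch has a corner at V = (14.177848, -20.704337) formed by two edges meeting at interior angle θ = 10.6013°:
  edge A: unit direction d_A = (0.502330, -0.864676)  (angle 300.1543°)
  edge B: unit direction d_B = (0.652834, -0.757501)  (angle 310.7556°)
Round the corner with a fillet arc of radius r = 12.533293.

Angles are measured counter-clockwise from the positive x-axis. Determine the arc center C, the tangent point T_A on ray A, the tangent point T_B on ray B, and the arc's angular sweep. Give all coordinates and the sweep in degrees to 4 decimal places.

center=(92.8740,-131.2159) T_A=(82.0367,-137.5118) T_B=(102.3679,-123.0338) sweep=169.3987

bisector direction at 305.4549° = (0.580063,-0.814572)
center distance |VC| = r/sin(θ/2) = 12.533293/sin(5.3007°) = 135.668299
C = V + |VC|·bis = (92.8740,-131.2159)
T_A = V + ((C−V)·d_A)·d_A = V + 135.0881·d_A = (82.0367,-137.5118)
T_B = V + ((C−V)·d_B)·d_B = V + 135.0881·d_B = (102.3679,-123.0338)
sweep = 180° − θ = 169.3987°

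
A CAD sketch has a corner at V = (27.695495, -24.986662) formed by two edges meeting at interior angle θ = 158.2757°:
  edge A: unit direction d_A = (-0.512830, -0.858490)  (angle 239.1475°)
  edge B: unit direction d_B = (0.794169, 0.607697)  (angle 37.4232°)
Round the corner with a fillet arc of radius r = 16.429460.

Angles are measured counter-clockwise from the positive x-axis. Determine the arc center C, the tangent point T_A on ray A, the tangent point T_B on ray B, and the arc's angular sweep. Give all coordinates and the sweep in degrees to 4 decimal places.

center=(40.1833,-36.1186) T_A=(26.0788,-27.6931) T_B=(30.1992,-23.0709) sweep=21.7243

bisector direction at 318.2854° = (0.746468,-0.665421)
center distance |VC| = r/sin(θ/2) = 16.429460/sin(79.1379°) = 16.729190
C = V + |VC|·bis = (40.1833,-36.1186)
T_A = V + ((C−V)·d_A)·d_A = V + 3.1526·d_A = (26.0788,-27.6931)
T_B = V + ((C−V)·d_B)·d_B = V + 3.1526·d_B = (30.1992,-23.0709)
sweep = 180° − θ = 21.7243°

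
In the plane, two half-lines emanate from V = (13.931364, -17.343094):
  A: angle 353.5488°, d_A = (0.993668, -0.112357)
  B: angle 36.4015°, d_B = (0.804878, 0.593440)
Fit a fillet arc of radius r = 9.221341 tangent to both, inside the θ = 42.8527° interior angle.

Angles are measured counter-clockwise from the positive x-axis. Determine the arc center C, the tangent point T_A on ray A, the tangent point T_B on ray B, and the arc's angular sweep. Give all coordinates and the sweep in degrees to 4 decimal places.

bisector direction at 14.9752° = (0.966038,0.258400)
center distance |VC| = r/sin(θ/2) = 9.221341/sin(21.4263°) = 25.242859
C = V + |VC|·bis = (38.3169,-10.8203)
T_A = V + ((C−V)·d_A)·d_A = V + 23.4983·d_A = (37.2808,-19.9833)
T_B = V + ((C−V)·d_B)·d_B = V + 23.4983·d_B = (32.8446,-3.3983)
sweep = 180° − θ = 137.1473°

center=(38.3169,-10.8203) T_A=(37.2808,-19.9833) T_B=(32.8446,-3.3983) sweep=137.1473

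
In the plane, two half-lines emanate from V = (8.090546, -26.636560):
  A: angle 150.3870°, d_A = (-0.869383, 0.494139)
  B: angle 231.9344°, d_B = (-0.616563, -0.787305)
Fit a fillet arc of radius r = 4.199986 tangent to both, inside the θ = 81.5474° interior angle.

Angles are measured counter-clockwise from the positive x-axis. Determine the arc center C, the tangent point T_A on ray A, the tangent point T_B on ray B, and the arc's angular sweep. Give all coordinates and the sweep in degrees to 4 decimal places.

bisector direction at 191.1607° = (-0.981088,-0.193561)
center distance |VC| = r/sin(θ/2) = 4.199986/sin(40.7737°) = 6.431112
C = V + |VC|·bis = (1.7811,-27.8814)
T_A = V + ((C−V)·d_A)·d_A = V + 4.8702·d_A = (3.8564,-24.2300)
T_B = V + ((C−V)·d_B)·d_B = V + 4.8702·d_B = (5.0877,-30.4709)
sweep = 180° − θ = 98.4526°

center=(1.7811,-27.8814) T_A=(3.8564,-24.2300) T_B=(5.0877,-30.4709) sweep=98.4526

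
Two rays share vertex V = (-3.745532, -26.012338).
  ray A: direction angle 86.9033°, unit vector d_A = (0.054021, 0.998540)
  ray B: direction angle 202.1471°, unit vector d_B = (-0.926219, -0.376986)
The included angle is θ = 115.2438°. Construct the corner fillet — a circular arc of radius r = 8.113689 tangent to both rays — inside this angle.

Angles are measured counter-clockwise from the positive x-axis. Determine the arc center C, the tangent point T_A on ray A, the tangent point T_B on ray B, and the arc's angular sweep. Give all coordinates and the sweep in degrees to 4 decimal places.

bisector direction at 144.5252° = (-0.814371,0.580345)
center distance |VC| = r/sin(θ/2) = 8.113689/sin(57.6219°) = 9.607312
C = V + |VC|·bis = (-11.5694,-20.4368)
T_A = V + ((C−V)·d_A)·d_A = V + 5.1448·d_A = (-3.4676,-20.8751)
T_B = V + ((C−V)·d_B)·d_B = V + 5.1448·d_B = (-8.5107,-27.9518)
sweep = 180° − θ = 64.7562°

center=(-11.5694,-20.4368) T_A=(-3.4676,-20.8751) T_B=(-8.5107,-27.9518) sweep=64.7562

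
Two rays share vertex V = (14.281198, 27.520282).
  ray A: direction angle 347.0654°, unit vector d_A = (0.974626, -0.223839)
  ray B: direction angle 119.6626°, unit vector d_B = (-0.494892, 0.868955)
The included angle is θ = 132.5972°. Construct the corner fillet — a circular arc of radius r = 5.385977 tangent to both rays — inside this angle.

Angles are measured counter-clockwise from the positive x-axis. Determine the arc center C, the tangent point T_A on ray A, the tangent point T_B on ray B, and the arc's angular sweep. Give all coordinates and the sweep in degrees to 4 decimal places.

center=(17.7912,32.2403) T_A=(16.5856,26.9910) T_B=(13.1111,29.5749) sweep=47.4028

bisector direction at 53.3640° = (0.596729,0.802443)
center distance |VC| = r/sin(θ/2) = 5.385977/sin(66.2986°) = 5.882117
C = V + |VC|·bis = (17.7912,32.2403)
T_A = V + ((C−V)·d_A)·d_A = V + 2.3644·d_A = (16.5856,26.9910)
T_B = V + ((C−V)·d_B)·d_B = V + 2.3644·d_B = (13.1111,29.5749)
sweep = 180° − θ = 47.4028°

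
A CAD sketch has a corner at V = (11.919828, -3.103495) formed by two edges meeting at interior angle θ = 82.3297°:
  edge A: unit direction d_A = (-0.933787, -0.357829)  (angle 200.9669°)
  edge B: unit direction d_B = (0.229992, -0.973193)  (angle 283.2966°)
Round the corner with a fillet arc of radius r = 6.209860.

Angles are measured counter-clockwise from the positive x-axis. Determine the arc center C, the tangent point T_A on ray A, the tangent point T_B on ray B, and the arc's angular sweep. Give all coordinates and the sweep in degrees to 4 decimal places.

bisector direction at 242.1318° = (-0.467440,-0.884025)
center distance |VC| = r/sin(θ/2) = 6.209860/sin(41.1649°) = 9.434212
C = V + |VC|·bis = (7.5099,-11.4436)
T_A = V + ((C−V)·d_A)·d_A = V + 7.1023·d_A = (5.2878,-5.6449)
T_B = V + ((C−V)·d_B)·d_B = V + 7.1023·d_B = (13.5533,-10.0154)
sweep = 180° − θ = 97.6703°

center=(7.5099,-11.4436) T_A=(5.2878,-5.6449) T_B=(13.5533,-10.0154) sweep=97.6703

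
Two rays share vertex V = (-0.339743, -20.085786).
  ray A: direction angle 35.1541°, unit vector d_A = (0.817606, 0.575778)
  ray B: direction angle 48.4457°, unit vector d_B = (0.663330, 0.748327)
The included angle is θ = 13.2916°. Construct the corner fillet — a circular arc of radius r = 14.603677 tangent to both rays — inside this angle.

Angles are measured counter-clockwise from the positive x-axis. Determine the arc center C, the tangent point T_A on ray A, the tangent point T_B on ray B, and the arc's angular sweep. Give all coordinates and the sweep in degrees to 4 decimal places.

center=(93.7292,64.0212) T_A=(102.1377,52.0812) T_B=(82.8009,73.7083) sweep=166.7084

bisector direction at 41.7999° = (0.745477,0.666531)
center distance |VC| = r/sin(θ/2) = 14.603677/sin(6.6458°) = 126.186196
C = V + |VC|·bis = (93.7292,64.0212)
T_A = V + ((C−V)·d_A)·d_A = V + 125.3383·d_A = (102.1377,52.0812)
T_B = V + ((C−V)·d_B)·d_B = V + 125.3383·d_B = (82.8009,73.7083)
sweep = 180° − θ = 166.7084°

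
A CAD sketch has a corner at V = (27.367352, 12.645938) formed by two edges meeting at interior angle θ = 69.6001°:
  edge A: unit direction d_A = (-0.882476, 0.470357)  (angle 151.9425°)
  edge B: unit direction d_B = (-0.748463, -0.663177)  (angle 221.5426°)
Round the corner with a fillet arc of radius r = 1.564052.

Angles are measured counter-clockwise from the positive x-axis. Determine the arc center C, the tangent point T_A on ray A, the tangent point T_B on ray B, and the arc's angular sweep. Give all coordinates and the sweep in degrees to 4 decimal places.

center=(24.6458,12.3242) T_A=(25.3815,13.7044) T_B=(25.6830,11.1535) sweep=110.3999

bisector direction at 186.7425° = (-0.993084,-0.117408)
center distance |VC| = r/sin(θ/2) = 1.564052/sin(34.8000°) = 2.740517
C = V + |VC|·bis = (24.6458,12.3242)
T_A = V + ((C−V)·d_A)·d_A = V + 2.2504·d_A = (25.3815,13.7044)
T_B = V + ((C−V)·d_B)·d_B = V + 2.2504·d_B = (25.6830,11.1535)
sweep = 180° − θ = 110.3999°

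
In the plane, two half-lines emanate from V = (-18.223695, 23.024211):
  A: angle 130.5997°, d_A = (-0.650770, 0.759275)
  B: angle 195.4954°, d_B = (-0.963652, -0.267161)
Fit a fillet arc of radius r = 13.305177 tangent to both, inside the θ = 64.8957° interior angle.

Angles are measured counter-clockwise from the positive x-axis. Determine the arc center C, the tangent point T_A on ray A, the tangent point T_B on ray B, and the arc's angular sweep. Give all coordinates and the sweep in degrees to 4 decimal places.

bisector direction at 163.0476° = (-0.956547,0.291578)
center distance |VC| = r/sin(θ/2) = 13.305177/sin(32.4479°) = 24.798490
C = V + |VC|·bis = (-41.9446,30.2549)
T_A = V + ((C−V)·d_A)·d_A = V + 20.9270·d_A = (-31.8423,38.9135)
T_B = V + ((C−V)·d_B)·d_B = V + 20.9270·d_B = (-38.3900,17.4333)
sweep = 180° − θ = 115.1043°

center=(-41.9446,30.2549) T_A=(-31.8423,38.9135) T_B=(-38.3900,17.4333) sweep=115.1043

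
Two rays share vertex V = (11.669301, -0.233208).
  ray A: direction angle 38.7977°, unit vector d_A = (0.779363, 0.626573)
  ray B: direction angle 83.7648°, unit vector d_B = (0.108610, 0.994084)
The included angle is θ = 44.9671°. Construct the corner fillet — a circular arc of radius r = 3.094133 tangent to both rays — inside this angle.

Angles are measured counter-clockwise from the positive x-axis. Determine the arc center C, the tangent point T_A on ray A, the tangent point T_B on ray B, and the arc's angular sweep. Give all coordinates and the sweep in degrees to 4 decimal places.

center=(15.5571,6.8625) T_A=(17.4958,4.4510) T_B=(12.4813,7.1985) sweep=135.0329

bisector direction at 61.2812° = (0.480511,0.876989)
center distance |VC| = r/sin(θ/2) = 3.094133/sin(22.4836°) = 8.090968
C = V + |VC|·bis = (15.5571,6.8625)
T_A = V + ((C−V)·d_A)·d_A = V + 7.4760·d_A = (17.4958,4.4510)
T_B = V + ((C−V)·d_B)·d_B = V + 7.4760·d_B = (12.4813,7.1985)
sweep = 180° − θ = 135.0329°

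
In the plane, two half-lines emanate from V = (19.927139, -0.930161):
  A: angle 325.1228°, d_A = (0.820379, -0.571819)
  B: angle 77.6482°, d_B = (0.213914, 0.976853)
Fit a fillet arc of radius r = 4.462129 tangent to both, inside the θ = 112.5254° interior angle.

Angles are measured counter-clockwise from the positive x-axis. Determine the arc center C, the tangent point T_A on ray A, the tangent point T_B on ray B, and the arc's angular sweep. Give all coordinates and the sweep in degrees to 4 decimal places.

center=(24.9235,1.0264) T_A=(22.3719,-2.6342) T_B=(20.5646,1.9809) sweep=67.4746

bisector direction at 21.3855° = (0.931148,0.364641)
center distance |VC| = r/sin(θ/2) = 4.462129/sin(56.2627°) = 5.365762
C = V + |VC|·bis = (24.9235,1.0264)
T_A = V + ((C−V)·d_A)·d_A = V + 2.9801·d_A = (22.3719,-2.6342)
T_B = V + ((C−V)·d_B)·d_B = V + 2.9801·d_B = (20.5646,1.9809)
sweep = 180° − θ = 67.4746°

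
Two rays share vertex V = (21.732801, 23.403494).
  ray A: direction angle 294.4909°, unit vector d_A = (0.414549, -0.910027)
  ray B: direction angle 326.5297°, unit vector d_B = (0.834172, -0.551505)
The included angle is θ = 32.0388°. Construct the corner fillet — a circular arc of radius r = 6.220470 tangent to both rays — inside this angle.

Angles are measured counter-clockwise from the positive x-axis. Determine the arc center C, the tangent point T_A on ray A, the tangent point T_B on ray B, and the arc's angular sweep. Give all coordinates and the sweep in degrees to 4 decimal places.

center=(36.3751,6.2658) T_A=(30.7143,3.6871) T_B=(39.8057,11.4548) sweep=147.9612

bisector direction at 310.5103° = (0.649585,-0.760289)
center distance |VC| = r/sin(θ/2) = 6.220470/sin(16.0194°) = 22.540971
C = V + |VC|·bis = (36.3751,6.2658)
T_A = V + ((C−V)·d_A)·d_A = V + 21.6657·d_A = (30.7143,3.6871)
T_B = V + ((C−V)·d_B)·d_B = V + 21.6657·d_B = (39.8057,11.4548)
sweep = 180° − θ = 147.9612°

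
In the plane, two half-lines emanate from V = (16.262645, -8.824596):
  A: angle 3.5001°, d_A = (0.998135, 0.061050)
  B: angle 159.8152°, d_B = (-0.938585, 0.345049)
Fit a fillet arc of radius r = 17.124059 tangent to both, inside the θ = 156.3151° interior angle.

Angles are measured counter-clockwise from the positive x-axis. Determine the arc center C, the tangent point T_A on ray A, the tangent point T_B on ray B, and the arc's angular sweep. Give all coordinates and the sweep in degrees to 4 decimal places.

center=(18.8012,8.4867) T_A=(19.8466,-8.6054) T_B=(12.8925,-7.5856) sweep=23.6849

bisector direction at 81.6577° = (0.145088,0.989419)
center distance |VC| = r/sin(θ/2) = 17.124059/sin(78.1576°) = 17.496460
C = V + |VC|·bis = (18.8012,8.4867)
T_A = V + ((C−V)·d_A)·d_A = V + 3.5906·d_A = (19.8466,-8.6054)
T_B = V + ((C−V)·d_B)·d_B = V + 3.5906·d_B = (12.8925,-7.5856)
sweep = 180° − θ = 23.6849°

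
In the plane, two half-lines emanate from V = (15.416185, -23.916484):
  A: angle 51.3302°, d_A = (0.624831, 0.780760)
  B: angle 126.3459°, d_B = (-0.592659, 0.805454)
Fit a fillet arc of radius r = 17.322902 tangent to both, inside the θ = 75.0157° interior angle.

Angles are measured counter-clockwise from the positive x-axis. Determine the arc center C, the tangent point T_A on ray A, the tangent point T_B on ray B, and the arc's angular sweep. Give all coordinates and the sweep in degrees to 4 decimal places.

bisector direction at 88.8380° = (0.020278,0.999794)
center distance |VC| = r/sin(θ/2) = 17.322902/sin(37.5078°) = 28.450899
C = V + |VC|·bis = (15.9931,4.5286)
T_A = V + ((C−V)·d_A)·d_A = V + 22.5692·d_A = (29.5182,-6.2953)
T_B = V + ((C−V)·d_B)·d_B = V + 22.5692·d_B = (2.0403,-5.7380)
sweep = 180° − θ = 104.9843°

center=(15.9931,4.5286) T_A=(29.5182,-6.2953) T_B=(2.0403,-5.7380) sweep=104.9843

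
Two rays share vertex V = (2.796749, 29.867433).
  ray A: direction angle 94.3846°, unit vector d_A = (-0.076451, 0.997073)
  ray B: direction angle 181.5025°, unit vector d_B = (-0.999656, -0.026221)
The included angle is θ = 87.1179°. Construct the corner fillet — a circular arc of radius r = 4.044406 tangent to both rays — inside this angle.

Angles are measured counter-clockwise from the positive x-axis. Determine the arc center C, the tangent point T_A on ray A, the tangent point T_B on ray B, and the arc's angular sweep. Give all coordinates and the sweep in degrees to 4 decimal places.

center=(-1.5610,33.7989) T_A=(2.4716,34.1081) T_B=(-1.4549,29.7559) sweep=92.8821

bisector direction at 137.9436° = (-0.742485,0.669862)
center distance |VC| = r/sin(θ/2) = 4.044406/sin(43.5590°) = 5.869109
C = V + |VC|·bis = (-1.5610,33.7989)
T_A = V + ((C−V)·d_A)·d_A = V + 4.2531·d_A = (2.4716,34.1081)
T_B = V + ((C−V)·d_B)·d_B = V + 4.2531·d_B = (-1.4549,29.7559)
sweep = 180° − θ = 92.8821°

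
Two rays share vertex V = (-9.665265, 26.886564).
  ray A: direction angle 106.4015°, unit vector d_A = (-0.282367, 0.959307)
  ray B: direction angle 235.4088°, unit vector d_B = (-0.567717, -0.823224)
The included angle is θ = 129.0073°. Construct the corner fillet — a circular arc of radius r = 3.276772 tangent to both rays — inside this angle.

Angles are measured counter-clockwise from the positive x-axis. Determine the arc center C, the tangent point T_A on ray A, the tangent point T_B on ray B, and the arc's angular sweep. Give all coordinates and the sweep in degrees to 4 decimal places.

bisector direction at 170.9052° = (-0.987428,0.158069)
center distance |VC| = r/sin(θ/2) = 3.276772/sin(64.5036°) = 3.630319
C = V + |VC|·bis = (-13.2499,27.4604)
T_A = V + ((C−V)·d_A)·d_A = V + 1.5627·d_A = (-10.1065,28.3857)
T_B = V + ((C−V)·d_B)·d_B = V + 1.5627·d_B = (-10.5524,25.6001)
sweep = 180° − θ = 50.9927°

center=(-13.2499,27.4604) T_A=(-10.1065,28.3857) T_B=(-10.5524,25.6001) sweep=50.9927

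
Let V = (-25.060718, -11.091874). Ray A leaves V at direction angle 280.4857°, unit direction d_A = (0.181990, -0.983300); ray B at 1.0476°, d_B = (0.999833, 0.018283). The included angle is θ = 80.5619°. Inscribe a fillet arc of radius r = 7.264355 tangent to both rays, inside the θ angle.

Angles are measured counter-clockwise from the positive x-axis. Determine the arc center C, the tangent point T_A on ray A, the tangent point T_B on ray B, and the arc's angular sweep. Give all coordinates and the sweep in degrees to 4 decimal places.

center=(-16.3577,-18.1983) T_A=(-23.5008,-19.5203) T_B=(-16.4905,-10.9352) sweep=99.4381

bisector direction at 320.7666° = (0.774576,-0.632480)
center distance |VC| = r/sin(θ/2) = 7.264355/sin(40.2809°) = 11.235806
C = V + |VC|·bis = (-16.3577,-18.1983)
T_A = V + ((C−V)·d_A)·d_A = V + 8.5716·d_A = (-23.5008,-19.5203)
T_B = V + ((C−V)·d_B)·d_B = V + 8.5716·d_B = (-16.4905,-10.9352)
sweep = 180° − θ = 99.4381°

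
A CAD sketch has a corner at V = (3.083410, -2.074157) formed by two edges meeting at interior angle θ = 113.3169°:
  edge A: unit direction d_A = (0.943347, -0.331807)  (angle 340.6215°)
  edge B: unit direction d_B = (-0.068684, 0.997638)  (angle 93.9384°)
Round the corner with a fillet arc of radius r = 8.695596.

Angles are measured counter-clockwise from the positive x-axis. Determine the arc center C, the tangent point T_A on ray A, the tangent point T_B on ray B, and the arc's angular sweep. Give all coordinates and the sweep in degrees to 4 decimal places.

bisector direction at 37.2800° = (0.795685,0.605710)
center distance |VC| = r/sin(θ/2) = 8.695596/sin(56.6585°) = 10.408789
C = V + |VC|·bis = (11.3655,4.2306)
T_A = V + ((C−V)·d_A)·d_A = V + 5.7210·d_A = (8.4803,-3.9724)
T_B = V + ((C−V)·d_B)·d_B = V + 5.7210·d_B = (2.6905,3.6333)
sweep = 180° − θ = 66.6831°

center=(11.3655,4.2306) T_A=(8.4803,-3.9724) T_B=(2.6905,3.6333) sweep=66.6831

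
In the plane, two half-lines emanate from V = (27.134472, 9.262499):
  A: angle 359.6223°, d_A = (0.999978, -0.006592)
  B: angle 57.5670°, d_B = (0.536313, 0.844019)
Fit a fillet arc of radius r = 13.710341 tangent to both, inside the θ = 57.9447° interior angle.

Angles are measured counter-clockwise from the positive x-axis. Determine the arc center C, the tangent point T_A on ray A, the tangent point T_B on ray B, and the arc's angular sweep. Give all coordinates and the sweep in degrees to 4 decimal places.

center=(51.9866,22.8093) T_A=(51.8962,9.0993) T_B=(40.4148,30.1623) sweep=122.0553

bisector direction at 28.5947° = (0.878028,0.478610)
center distance |VC| = r/sin(θ/2) = 13.710341/sin(28.9723°) = 28.304490
C = V + |VC|·bis = (51.9866,22.8093)
T_A = V + ((C−V)·d_A)·d_A = V + 24.7623·d_A = (51.8962,9.0993)
T_B = V + ((C−V)·d_B)·d_B = V + 24.7623·d_B = (40.4148,30.1623)
sweep = 180° − θ = 122.0553°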